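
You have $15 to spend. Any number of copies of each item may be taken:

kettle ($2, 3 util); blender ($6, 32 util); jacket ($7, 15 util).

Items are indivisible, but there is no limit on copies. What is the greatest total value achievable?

67 util

Best value-per-unit is blender at 32/6; filling with it alone gives 2×32 = 64.
Optimal mix: 1×kettle + 2×blender → cost 14, value 67.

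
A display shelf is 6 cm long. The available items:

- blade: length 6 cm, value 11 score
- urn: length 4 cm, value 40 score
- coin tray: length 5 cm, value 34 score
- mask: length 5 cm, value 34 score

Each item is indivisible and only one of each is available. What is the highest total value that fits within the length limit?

Check high-value combinations within 6 cm:
- urn: length 4, value 40
- coin tray: length 5, value 34
- mask: length 5, value 34
- blade: length 6, value 11
Best: 40 score.

40 score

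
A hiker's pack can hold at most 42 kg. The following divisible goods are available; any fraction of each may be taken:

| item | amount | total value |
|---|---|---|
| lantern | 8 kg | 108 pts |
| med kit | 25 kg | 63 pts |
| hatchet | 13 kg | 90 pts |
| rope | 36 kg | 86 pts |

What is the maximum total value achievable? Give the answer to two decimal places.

Take in order of value per unit:
- lantern (108/8 per unit): all 8 → value 108, running total 108.00
- hatchet (90/13 per unit): all 13 → value 90, running total 198.00
- med kit (63/25 per unit): 21 of 25 → value 21×63/25 = 52.9200, running total 250.92
Total 250.92.

250.92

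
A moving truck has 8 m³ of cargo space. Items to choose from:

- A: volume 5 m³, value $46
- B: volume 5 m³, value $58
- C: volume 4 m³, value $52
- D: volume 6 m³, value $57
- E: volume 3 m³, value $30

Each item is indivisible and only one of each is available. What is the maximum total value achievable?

$88

Check high-value combinations within 8 m³:
- B+E: volume 5+3=8, value 58+30=88
- C+E: volume 4+3=7, value 52+30=82
- A+E: volume 5+3=8, value 46+30=76
- B: volume 5, value 58
- D: volume 6, value 57
Best: $88.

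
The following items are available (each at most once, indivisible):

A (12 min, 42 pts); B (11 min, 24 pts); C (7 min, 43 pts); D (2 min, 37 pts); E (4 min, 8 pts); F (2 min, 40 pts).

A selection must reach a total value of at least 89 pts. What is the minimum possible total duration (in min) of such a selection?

11

Subsets with value ≥ 89, sorted by total duration:
- C+D+F: duration 11, value 120
- C+E+F: duration 13, value 91
- C+D+E+F: duration 15, value 128
- B+D+F: duration 15, value 101
Minimum duration: 11 min.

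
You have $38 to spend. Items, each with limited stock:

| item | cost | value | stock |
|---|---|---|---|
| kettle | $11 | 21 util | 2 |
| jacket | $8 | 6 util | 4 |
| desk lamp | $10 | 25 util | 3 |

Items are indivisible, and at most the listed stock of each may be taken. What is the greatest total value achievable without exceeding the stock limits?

81 util

Best selections within cost 38 and stock limits:
- 1×jacket + 3×desk lamp: cost 38, value 81
- 3×desk lamp: cost 30, value 75
- 1×kettle + 2×desk lamp: cost 31, value 71
Best: 81 util.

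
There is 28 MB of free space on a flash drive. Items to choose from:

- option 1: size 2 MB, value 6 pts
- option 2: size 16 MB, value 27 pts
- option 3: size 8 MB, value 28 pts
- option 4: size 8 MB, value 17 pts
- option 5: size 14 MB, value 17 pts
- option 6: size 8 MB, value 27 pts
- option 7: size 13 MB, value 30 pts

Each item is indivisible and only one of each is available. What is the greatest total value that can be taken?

Check high-value combinations within 28 MB:
- option 1+option 3+option 4+option 6: size 2+8+8+8=26, value 6+28+17+27=78
- option 3+option 4+option 6: size 8+8+8=24, value 28+17+27=72
- option 1+option 3+option 7: size 2+8+13=23, value 6+28+30=64
- option 1+option 6+option 7: size 2+8+13=23, value 6+27+30=63
Best: 78 pts.

78 pts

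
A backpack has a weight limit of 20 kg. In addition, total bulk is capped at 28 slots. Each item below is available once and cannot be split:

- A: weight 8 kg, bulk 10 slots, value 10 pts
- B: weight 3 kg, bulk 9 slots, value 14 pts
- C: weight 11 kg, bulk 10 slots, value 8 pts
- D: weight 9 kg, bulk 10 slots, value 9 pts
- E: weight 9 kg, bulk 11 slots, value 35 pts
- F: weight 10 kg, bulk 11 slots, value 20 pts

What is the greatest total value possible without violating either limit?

55 pts

Feasible sets respecting both limits:
- E+F: weight 19, bulk 22, value 55
- B+E: weight 12, bulk 20, value 49
- A+E: weight 17, bulk 21, value 45
Best: 55 pts.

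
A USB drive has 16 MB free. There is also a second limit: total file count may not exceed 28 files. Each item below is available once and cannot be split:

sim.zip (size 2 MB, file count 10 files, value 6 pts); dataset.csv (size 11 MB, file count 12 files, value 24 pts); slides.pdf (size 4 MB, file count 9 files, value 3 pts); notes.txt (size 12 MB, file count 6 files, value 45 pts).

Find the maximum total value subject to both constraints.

51 pts

Feasible sets respecting both limits:
- sim.zip+notes.txt: size 14, file count 16, value 51
- slides.pdf+notes.txt: size 16, file count 15, value 48
- notes.txt: size 12, file count 6, value 45
Best: 51 pts.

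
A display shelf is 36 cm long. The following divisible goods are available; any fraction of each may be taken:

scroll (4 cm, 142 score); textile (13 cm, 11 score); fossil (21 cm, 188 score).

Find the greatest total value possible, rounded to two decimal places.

339.31

Take in order of value per unit:
- scroll (142/4 per unit): all 4 → value 142, running total 142.00
- fossil (188/21 per unit): all 21 → value 188, running total 330.00
- textile (11/13 per unit): 11 of 13 → value 11×11/13 = 9.3077, running total 339.31
Total 339.31.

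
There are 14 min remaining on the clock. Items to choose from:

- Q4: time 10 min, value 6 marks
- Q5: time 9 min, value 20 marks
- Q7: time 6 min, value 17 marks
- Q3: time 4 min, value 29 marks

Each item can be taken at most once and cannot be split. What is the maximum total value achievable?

49 marks

Check high-value combinations within 14 min:
- Q5+Q3: time 9+4=13, value 20+29=49
- Q7+Q3: time 6+4=10, value 17+29=46
- Q4+Q3: time 10+4=14, value 6+29=35
- Q3: time 4, value 29
- Q5: time 9, value 20
Best: 49 marks.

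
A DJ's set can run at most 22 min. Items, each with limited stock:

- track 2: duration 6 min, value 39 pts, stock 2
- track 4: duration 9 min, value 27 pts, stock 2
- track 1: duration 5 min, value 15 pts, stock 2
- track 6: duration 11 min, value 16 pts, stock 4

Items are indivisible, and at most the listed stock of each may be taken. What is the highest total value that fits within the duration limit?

108 pts

Top feasible selections:
- 2×track 2 + 2×track 1: duration 22, value 108
- 2×track 2 + 1×track 4: duration 21, value 105
- 2×track 2 + 1×track 1: duration 17, value 93
Best: 108 pts.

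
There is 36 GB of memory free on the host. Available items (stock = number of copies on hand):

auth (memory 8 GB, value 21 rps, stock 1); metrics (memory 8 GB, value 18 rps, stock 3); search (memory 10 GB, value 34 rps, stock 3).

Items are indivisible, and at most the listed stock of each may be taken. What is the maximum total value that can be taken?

Best selections within memory 36 and stock limits:
- 1×auth + 1×metrics + 2×search: memory 36, value 107
- 2×metrics + 2×search: memory 36, value 104
- 3×search: memory 30, value 102
- 1×auth + 2×metrics + 1×search: memory 34, value 91
Best: 107 rps.

107 rps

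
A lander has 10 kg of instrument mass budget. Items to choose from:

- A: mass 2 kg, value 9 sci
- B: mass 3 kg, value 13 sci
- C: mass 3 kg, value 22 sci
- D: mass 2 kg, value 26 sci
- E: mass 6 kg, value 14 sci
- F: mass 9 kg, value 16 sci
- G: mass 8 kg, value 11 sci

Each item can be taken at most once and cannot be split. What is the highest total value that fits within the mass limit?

Check high-value combinations within 10 kg:
- A+B+C+D: mass 2+3+3+2=10, value 9+13+22+26=70
- B+C+D: mass 3+3+2=8, value 13+22+26=61
- A+C+D: mass 2+3+2=7, value 9+22+26=57
- A+D+E: mass 2+2+6=10, value 9+26+14=49
Best: 70 sci.

70 sci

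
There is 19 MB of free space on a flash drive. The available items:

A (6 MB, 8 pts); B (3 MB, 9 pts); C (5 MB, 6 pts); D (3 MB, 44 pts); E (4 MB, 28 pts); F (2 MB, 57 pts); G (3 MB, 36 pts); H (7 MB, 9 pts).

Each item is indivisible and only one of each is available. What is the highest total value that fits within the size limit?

174 pts

This is a 0/1 knapsack; check combinations near the capacity.
- B+D+E+F+G: size 3+3+4+2+3=15, value 9+44+28+57+36=174
- D+E+F+G+H: size 3+4+2+3+7=19, value 44+28+57+36+9=174
- A+D+E+F+G: size 6+3+4+2+3=18, value 8+44+28+57+36=173
- C+D+E+F+G: size 5+3+4+2+3=17, value 6+44+28+57+36=171
- D+E+F+G: size 3+4+2+3=12, value 44+28+57+36=165
Best: 174 pts.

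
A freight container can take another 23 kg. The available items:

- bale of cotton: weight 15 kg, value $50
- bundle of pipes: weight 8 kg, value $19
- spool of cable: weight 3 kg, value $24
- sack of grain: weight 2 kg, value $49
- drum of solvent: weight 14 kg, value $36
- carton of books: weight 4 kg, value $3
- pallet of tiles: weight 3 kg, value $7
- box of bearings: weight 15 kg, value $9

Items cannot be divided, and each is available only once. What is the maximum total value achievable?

$130

Check high-value combinations within 23 kg:
- bale of cotton+spool of cable+sack of grain+pallet of tiles: weight 15+3+2+3=23, value 50+24+49+7=130
- bale of cotton+spool of cable+sack of grain: weight 15+3+2=20, value 50+24+49=123
- spool of cable+sack of grain+drum of solvent+pallet of tiles: weight 3+2+14+3=22, value 24+49+36+7=116
- spool of cable+sack of grain+drum of solvent+carton of books: weight 3+2+14+4=23, value 24+49+36+3=112
Best: $130.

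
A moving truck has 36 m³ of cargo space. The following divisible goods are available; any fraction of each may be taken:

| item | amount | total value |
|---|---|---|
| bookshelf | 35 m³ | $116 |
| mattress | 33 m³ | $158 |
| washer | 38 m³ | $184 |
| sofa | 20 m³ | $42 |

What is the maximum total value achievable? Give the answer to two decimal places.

174.32

Take in order of value per unit:
- washer (184/38 per unit): 36 of 38 → value 36×184/38 = 174.3158, running total 174.32
Total 174.32.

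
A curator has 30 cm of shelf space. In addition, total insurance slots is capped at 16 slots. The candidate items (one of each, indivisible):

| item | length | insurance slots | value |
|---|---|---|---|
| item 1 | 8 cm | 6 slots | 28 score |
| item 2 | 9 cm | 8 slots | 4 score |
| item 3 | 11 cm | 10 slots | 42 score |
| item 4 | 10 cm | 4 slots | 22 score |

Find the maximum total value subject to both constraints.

70 score

Feasible sets respecting both limits:
- item 1+item 3: length 19, insurance slots 16, value 70
- item 3+item 4: length 21, insurance slots 14, value 64
- item 1+item 4: length 18, insurance slots 10, value 50
Best: 70 score.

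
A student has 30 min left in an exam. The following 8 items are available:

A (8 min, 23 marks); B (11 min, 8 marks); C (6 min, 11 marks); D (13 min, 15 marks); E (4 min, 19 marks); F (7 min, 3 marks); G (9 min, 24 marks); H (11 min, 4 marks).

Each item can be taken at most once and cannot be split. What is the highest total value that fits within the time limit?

This is a 0/1 knapsack; check combinations near the capacity.
- A+C+E+G: time 8+6+4+9=27, value 23+11+19+24=77
- A+E+F+G: time 8+4+7+9=28, value 23+19+3+24=69
- A+E+G: time 8+4+9=21, value 23+19+24=66
- A+D+G: time 8+13+9=30, value 23+15+24=62
Best: 77 marks.

77 marks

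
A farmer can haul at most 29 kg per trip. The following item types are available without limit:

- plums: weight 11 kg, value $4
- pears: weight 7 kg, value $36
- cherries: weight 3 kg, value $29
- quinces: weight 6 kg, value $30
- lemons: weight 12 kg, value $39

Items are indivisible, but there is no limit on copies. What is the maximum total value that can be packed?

Best value-per-unit is cherries at 29/3, and filling with it alone uses weight 9×3=27. No mix of the others beats 9×29 = 261.

$261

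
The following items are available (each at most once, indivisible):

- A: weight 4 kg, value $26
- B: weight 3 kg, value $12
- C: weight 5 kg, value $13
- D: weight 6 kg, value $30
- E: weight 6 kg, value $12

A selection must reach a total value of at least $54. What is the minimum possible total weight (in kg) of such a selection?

10

Subsets with value ≥ 54, sorted by total weight:
- A+D: weight 10, value 56
- A+B+D: weight 13, value 68
Minimum weight: 10 kg.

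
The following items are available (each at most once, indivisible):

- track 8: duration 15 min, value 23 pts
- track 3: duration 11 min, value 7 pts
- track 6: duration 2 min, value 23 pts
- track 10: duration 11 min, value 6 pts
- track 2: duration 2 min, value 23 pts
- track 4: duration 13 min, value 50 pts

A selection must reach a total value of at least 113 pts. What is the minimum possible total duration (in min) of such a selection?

32

Subsets with value ≥ 113, sorted by total duration:
- track 8+track 6+track 2+track 4: duration 32, value 119
- track 8+track 3+track 6+track 2+track 4: duration 43, value 126
Minimum duration: 32 min.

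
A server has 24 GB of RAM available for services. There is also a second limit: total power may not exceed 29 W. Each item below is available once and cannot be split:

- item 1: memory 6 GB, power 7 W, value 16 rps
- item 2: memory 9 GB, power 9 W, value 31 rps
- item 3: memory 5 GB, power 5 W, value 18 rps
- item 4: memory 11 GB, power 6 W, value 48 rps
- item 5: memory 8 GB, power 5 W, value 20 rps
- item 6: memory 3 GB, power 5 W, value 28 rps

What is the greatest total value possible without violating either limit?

107 rps

Feasible sets respecting both limits:
- item 2+item 4+item 6: memory 23, power 20, value 107
- item 4+item 5+item 6: memory 22, power 16, value 96
- item 3+item 4+item 6: memory 19, power 16, value 94
Best: 107 rps.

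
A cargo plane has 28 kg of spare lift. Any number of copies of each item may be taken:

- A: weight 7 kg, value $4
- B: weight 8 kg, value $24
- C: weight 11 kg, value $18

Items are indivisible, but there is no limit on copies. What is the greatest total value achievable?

Best value-per-unit is B at 24/8, and filling with it alone uses weight 3×8=24. No mix of the others beats 3×24 = 72.

$72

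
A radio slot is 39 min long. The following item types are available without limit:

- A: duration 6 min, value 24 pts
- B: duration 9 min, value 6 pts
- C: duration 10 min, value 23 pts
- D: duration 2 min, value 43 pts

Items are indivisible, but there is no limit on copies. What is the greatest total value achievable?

817 pts

Best value-per-unit is D at 43/2, and filling with it alone uses duration 19×2=38. No mix of the others beats 19×43 = 817.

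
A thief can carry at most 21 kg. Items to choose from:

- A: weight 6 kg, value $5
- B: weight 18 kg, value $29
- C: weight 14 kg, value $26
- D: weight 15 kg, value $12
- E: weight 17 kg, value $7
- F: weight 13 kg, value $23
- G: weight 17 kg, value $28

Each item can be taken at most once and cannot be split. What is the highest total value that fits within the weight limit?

Check high-value combinations within 21 kg:
- A+C: weight 6+14=20, value 5+26=31
- B: weight 18, value 29
- G: weight 17, value 28
- A+F: weight 6+13=19, value 5+23=28
- C: weight 14, value 26
Best: $31.

$31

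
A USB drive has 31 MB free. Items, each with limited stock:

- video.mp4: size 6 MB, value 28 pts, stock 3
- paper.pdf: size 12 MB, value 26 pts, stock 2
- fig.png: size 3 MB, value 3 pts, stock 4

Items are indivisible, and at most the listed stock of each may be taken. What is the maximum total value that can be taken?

110 pts

Top feasible selections:
- 3×video.mp4 + 1×paper.pdf: size 30, value 110
- 3×video.mp4 + 4×fig.png: size 30, value 96
Best: 110 pts.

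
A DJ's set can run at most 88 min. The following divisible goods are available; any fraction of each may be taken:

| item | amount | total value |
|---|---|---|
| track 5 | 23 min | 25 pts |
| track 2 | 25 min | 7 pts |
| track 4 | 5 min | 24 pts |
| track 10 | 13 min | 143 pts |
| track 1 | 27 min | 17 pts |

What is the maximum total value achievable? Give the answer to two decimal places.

Take in order of value per unit:
- track 10 (143/13 per unit): all 13 → value 143, running total 143.00
- track 4 (24/5 per unit): all 5 → value 24, running total 167.00
- track 5 (25/23 per unit): all 23 → value 25, running total 192.00
- track 1 (17/27 per unit): all 27 → value 17, running total 209.00
- track 2 (7/25 per unit): 20 of 25 → value 20×7/25 = 5.6000, running total 214.60
Total 214.60.

214.60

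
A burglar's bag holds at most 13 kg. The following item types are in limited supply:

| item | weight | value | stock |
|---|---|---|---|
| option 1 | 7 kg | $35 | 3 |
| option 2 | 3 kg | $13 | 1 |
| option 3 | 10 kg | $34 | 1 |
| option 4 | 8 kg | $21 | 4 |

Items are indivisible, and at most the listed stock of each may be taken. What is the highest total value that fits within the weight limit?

Best selections within weight 13 and stock limits:
- 1×option 1 + 1×option 2: weight 10, value 48
- 1×option 2 + 1×option 3: weight 13, value 47
Best: $48.

$48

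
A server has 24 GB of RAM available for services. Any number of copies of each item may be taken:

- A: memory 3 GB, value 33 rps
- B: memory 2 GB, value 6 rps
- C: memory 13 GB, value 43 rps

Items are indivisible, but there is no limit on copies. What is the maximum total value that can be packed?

264 rps

Best value-per-unit is A at 33/3, and filling with it alone uses memory 8×3=24. No mix of the others beats 8×33 = 264.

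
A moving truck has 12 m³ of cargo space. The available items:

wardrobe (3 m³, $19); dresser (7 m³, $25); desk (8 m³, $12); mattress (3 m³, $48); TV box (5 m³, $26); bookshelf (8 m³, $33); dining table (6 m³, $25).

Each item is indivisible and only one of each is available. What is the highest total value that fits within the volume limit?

Check high-value combinations within 12 m³:
- wardrobe+mattress+TV box: volume 3+3+5=11, value 19+48+26=93
- wardrobe+mattress+dining table: volume 3+3+6=12, value 19+48+25=92
- mattress+bookshelf: volume 3+8=11, value 48+33=81
- mattress+TV box: volume 3+5=8, value 48+26=74
Best: $93.

$93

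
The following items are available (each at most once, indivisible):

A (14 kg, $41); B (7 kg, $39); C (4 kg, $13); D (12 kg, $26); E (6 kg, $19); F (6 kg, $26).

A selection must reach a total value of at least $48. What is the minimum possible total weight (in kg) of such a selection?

Subsets with value ≥ 48, sorted by total weight:
- B+C: weight 11, value 52
- B+F: weight 13, value 65
Minimum weight: 11 kg.

11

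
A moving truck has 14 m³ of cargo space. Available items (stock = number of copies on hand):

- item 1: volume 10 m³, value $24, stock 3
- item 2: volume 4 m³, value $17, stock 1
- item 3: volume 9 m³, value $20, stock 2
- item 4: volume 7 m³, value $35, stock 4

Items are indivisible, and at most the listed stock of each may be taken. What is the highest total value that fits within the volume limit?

$70

Top feasible selections:
- 2×item 4: volume 14, value 70
- 1×item 2 + 1×item 4: volume 11, value 52
Best: $70.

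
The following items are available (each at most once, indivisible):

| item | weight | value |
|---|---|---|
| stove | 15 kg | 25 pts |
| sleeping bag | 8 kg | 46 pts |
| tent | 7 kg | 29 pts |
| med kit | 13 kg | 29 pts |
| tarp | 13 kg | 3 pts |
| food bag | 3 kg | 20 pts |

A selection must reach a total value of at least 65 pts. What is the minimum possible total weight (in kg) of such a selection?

11

Subsets with value ≥ 65, sorted by total weight:
- sleeping bag+food bag: weight 11, value 66
- sleeping bag+tent: weight 15, value 75
- sleeping bag+tent+food bag: weight 18, value 95
- sleeping bag+med kit: weight 21, value 75
Minimum weight: 11 kg.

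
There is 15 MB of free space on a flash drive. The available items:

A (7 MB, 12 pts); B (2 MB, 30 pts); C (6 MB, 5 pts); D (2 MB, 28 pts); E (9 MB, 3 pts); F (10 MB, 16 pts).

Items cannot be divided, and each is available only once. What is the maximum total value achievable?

74 pts

Check high-value combinations within 15 MB:
- B+D+F: size 2+2+10=14, value 30+28+16=74
- A+B+D: size 7+2+2=11, value 12+30+28=70
- B+C+D: size 2+6+2=10, value 30+5+28=63
Best: 74 pts.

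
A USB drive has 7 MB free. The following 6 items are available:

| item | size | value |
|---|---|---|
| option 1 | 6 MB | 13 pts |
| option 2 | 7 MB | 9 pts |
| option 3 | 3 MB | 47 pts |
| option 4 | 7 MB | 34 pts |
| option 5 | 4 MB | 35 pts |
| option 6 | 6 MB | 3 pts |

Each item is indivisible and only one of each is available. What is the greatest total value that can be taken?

82 pts

Check high-value combinations within 7 MB:
- option 3+option 5: size 3+4=7, value 47+35=82
- option 3: size 3, value 47
- option 5: size 4, value 35
- option 4: size 7, value 34
Best: 82 pts.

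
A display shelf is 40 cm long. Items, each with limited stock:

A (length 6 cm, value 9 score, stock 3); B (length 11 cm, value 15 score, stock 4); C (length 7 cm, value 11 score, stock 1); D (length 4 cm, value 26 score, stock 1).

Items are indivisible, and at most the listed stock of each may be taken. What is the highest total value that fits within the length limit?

Best selections within length 40 and stock limits:
- 3×A + 1×B + 1×C + 1×D: length 40, value 79
- 1×A + 2×B + 1×C + 1×D: length 39, value 76
Best: 79 score.

79 score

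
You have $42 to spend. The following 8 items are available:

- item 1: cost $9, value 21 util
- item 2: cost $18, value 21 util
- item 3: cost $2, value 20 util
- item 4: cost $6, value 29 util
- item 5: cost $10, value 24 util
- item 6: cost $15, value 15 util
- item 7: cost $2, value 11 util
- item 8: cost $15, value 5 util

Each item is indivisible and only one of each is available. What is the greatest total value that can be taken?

109 util

Check high-value combinations within $42:
- item 1+item 3+item 4+item 5+item 6: cost 9+2+6+10+15=42, value 21+20+29+24+15=109
- item 1+item 3+item 4+item 5+item 7: cost 9+2+6+10+2=29, value 21+20+29+24+11=105
- item 2+item 3+item 4+item 5+item 7: cost 18+2+6+10+2=38, value 21+20+29+24+11=105
- item 1+item 2+item 3+item 4+item 7: cost 9+18+2+6+2=37, value 21+21+20+29+11=102
- item 1+item 4+item 5+item 6+item 7: cost 9+6+10+15+2=42, value 21+29+24+15+11=100
Best: 109 util.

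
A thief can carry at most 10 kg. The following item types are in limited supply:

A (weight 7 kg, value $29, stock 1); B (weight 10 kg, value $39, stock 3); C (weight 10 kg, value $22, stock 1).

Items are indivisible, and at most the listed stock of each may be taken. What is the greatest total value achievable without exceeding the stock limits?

$39

Top feasible selections:
- 1×B: weight 10, value 39
- 1×A: weight 7, value 29
Best: $39.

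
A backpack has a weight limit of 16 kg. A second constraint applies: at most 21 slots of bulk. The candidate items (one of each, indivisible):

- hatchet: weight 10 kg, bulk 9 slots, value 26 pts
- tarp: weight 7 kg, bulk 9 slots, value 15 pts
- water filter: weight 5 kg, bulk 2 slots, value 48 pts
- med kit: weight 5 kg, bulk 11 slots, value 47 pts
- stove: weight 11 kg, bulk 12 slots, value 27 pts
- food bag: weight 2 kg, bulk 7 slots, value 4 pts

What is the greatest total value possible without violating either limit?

Feasible sets respecting both limits:
- water filter+med kit+food bag: weight 12, bulk 20, value 99
- water filter+med kit: weight 10, bulk 13, value 95
- water filter+stove: weight 16, bulk 14, value 75
Best: 99 pts.

99 pts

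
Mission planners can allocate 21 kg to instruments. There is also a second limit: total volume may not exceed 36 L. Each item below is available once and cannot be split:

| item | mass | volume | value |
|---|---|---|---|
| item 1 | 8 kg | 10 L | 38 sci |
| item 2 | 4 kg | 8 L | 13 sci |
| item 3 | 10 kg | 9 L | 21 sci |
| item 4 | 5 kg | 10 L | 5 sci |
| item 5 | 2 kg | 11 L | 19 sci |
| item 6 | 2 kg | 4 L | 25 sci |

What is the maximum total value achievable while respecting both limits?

Feasible sets respecting both limits:
- item 1+item 2+item 5+item 6: mass 16, volume 33, value 95
- item 1+item 4+item 5+item 6: mass 17, volume 35, value 87
- item 1+item 3+item 6: mass 20, volume 23, value 84
Best: 95 sci.

95 sci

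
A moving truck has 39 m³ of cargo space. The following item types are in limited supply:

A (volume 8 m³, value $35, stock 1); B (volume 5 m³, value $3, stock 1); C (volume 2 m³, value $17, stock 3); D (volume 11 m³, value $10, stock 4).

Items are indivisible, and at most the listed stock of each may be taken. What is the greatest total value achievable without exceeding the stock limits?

$106

Best selections within volume 39 and stock limits:
- 1×A + 3×C + 2×D: volume 36, value 106
- 1×A + 1×B + 3×C + 1×D: volume 30, value 99
- 1×A + 3×C + 1×D: volume 25, value 96
- 1×A + 1×B + 2×C + 2×D: volume 39, value 92
Best: $106.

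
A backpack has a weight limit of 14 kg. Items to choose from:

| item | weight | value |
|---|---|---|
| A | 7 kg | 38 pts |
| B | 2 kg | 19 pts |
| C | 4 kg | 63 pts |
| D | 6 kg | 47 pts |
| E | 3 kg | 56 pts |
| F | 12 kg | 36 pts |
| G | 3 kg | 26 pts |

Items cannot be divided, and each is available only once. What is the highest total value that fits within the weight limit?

Check high-value combinations within 14 kg:
- C+D+E: weight 4+6+3=13, value 63+47+56=166
- B+C+E+G: weight 2+4+3+3=12, value 19+63+56+26=164
- A+C+E: weight 7+4+3=14, value 38+63+56=157
Best: 166 pts.

166 pts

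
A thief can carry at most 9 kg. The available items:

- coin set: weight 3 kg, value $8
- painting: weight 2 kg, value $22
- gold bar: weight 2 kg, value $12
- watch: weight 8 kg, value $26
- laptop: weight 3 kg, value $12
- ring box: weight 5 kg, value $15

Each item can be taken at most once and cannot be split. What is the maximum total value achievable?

$49

This is a 0/1 knapsack; check combinations near the capacity.
- painting+gold bar+ring box: weight 2+2+5=9, value 22+12+15=49
- painting+gold bar+laptop: weight 2+2+3=7, value 22+12+12=46
- coin set+painting+gold bar: weight 3+2+2=7, value 8+22+12=42
- coin set+painting+laptop: weight 3+2+3=8, value 8+22+12=42
- painting+ring box: weight 2+5=7, value 22+15=37
Best: $49.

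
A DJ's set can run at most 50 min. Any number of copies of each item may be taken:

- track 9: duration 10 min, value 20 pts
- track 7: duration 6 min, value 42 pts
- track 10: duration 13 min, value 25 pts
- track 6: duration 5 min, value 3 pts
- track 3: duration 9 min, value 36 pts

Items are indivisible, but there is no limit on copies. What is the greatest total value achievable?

Best value-per-unit is track 7 at 42/6, and filling with it alone uses duration 8×6=48. No mix of the others beats 8×42 = 336.

336 pts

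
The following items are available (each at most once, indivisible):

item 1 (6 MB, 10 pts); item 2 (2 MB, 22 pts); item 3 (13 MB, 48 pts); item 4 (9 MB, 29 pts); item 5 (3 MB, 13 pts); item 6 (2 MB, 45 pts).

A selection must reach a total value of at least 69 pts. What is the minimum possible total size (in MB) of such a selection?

7

Subsets with value ≥ 69, sorted by total size:
- item 2+item 5+item 6: size 7, value 80
- item 1+item 2+item 6: size 10, value 77
- item 4+item 6: size 11, value 74
Minimum size: 7 MB.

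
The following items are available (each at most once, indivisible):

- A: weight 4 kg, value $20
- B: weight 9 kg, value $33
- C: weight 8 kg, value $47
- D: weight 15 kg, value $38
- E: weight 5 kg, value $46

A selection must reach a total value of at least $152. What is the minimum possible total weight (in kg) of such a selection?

Subsets with value ≥ 152, sorted by total weight:
- B+C+D+E: weight 37, value 164
- A+B+C+D+E: weight 41, value 184
Minimum weight: 37 kg.

37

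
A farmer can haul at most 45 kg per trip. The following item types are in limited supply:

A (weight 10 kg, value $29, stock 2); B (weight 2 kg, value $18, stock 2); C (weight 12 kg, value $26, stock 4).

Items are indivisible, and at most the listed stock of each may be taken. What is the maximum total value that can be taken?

$120

Top feasible selections:
- 2×A + 2×B + 1×C: weight 36, value 120
- 1×A + 2×B + 2×C: weight 38, value 117
- 2×B + 3×C: weight 40, value 114
Best: $120.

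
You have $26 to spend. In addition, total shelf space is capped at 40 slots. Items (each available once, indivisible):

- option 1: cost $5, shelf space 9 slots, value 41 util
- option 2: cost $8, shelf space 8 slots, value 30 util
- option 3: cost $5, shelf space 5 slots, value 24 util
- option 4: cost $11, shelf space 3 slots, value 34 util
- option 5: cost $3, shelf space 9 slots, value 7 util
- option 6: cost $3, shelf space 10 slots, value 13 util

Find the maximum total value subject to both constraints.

112 util

Feasible sets respecting both limits:
- option 1+option 3+option 4+option 6: cost 24, shelf space 27, value 112
- option 1+option 2+option 3+option 6: cost 21, shelf space 32, value 108
- option 1+option 3+option 4+option 5: cost 24, shelf space 26, value 106
- option 1+option 2+option 4: cost 24, shelf space 20, value 105
Best: 112 util.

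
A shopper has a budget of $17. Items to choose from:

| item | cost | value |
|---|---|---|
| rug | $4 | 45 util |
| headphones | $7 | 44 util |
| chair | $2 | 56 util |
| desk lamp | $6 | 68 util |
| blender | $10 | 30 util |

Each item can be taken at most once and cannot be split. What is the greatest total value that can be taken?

169 util

This is a 0/1 knapsack; check combinations near the capacity.
- rug+chair+desk lamp: cost 4+2+6=12, value 45+56+68=169
- headphones+chair+desk lamp: cost 7+2+6=15, value 44+56+68=168
- rug+headphones+desk lamp: cost 4+7+6=17, value 45+44+68=157
- rug+headphones+chair: cost 4+7+2=13, value 45+44+56=145
- rug+chair+blender: cost 4+2+10=16, value 45+56+30=131
Best: 169 util.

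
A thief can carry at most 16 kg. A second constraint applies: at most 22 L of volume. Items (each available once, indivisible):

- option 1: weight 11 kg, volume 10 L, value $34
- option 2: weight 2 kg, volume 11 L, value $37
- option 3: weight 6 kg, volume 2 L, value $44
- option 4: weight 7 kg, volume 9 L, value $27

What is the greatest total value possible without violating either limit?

$108

Feasible sets respecting both limits:
- option 2+option 3+option 4: weight 15, volume 22, value 108
- option 2+option 3: weight 8, volume 13, value 81
- option 1+option 2: weight 13, volume 21, value 71
Best: $108.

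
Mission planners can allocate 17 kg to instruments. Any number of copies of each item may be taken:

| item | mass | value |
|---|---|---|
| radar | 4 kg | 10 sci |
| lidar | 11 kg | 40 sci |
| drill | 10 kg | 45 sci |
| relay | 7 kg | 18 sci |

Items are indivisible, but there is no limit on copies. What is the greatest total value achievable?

Best value-per-unit is drill at 45/10; filling with it alone gives 1×45 = 45.
Optimal mix: 1×drill + 1×relay → mass 17, value 63.

63 sci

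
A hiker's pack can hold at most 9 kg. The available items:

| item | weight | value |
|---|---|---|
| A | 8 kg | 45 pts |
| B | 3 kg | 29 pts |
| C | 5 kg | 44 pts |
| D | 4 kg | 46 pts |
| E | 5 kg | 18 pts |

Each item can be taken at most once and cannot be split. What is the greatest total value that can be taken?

90 pts

This is a 0/1 knapsack; check combinations near the capacity.
- C+D: weight 5+4=9, value 44+46=90
- B+D: weight 3+4=7, value 29+46=75
- B+C: weight 3+5=8, value 29+44=73
- D+E: weight 4+5=9, value 46+18=64
- B+E: weight 3+5=8, value 29+18=47
Best: 90 pts.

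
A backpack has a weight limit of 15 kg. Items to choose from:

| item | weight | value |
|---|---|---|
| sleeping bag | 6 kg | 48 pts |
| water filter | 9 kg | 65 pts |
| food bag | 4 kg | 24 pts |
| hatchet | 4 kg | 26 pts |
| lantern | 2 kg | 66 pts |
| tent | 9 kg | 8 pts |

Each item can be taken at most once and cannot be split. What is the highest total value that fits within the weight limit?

Check high-value combinations within 15 kg:
- water filter+hatchet+lantern: weight 9+4+2=15, value 65+26+66=157
- water filter+food bag+lantern: weight 9+4+2=15, value 65+24+66=155
- sleeping bag+hatchet+lantern: weight 6+4+2=12, value 48+26+66=140
Best: 157 pts.

157 pts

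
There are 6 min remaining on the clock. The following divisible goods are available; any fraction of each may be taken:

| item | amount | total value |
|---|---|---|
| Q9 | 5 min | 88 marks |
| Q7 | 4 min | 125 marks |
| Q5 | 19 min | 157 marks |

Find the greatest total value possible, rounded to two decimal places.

160.20

Take in order of value per unit:
- Q7 (125/4 per unit): all 4 → value 125, running total 125.00
- Q9 (88/5 per unit): 2 of 5 → value 2×88/5 = 35.2000, running total 160.20
Total 160.20.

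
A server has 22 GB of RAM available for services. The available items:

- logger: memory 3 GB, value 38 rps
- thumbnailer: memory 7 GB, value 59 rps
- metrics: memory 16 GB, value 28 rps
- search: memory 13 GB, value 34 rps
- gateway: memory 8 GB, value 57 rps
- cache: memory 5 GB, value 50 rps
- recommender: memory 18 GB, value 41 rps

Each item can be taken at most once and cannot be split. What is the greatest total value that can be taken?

Check high-value combinations within 22 GB:
- thumbnailer+gateway+cache: memory 7+8+5=20, value 59+57+50=166
- logger+thumbnailer+gateway: memory 3+7+8=18, value 38+59+57=154
- logger+thumbnailer+cache: memory 3+7+5=15, value 38+59+50=147
Best: 166 rps.

166 rps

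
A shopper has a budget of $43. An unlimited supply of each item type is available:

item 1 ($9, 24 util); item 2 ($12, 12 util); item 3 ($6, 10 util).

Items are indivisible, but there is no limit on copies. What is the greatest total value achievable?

Best value-per-unit is item 1 at 24/9; filling with it alone gives 4×24 = 96.
Optimal mix: 4×item 1 + 1×item 3 → cost 42, value 106.

106 util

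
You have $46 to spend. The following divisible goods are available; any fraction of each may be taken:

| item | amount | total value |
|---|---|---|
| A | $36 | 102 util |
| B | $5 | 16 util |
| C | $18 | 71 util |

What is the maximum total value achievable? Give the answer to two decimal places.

Take in order of value per unit:
- C (71/18 per unit): all 18 → value 71, running total 71.00
- B (16/5 per unit): all 5 → value 16, running total 87.00
- A (102/36 per unit): 23 of 36 → value 23×102/36 = 65.1667, running total 152.17
Total 152.17.

152.17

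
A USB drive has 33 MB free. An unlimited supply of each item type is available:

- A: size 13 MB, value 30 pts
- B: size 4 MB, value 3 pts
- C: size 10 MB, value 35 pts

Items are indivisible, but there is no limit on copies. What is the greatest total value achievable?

105 pts

Best value-per-unit is C at 35/10, and filling with it alone uses size 3×10=30. No mix of the others beats 3×35 = 105.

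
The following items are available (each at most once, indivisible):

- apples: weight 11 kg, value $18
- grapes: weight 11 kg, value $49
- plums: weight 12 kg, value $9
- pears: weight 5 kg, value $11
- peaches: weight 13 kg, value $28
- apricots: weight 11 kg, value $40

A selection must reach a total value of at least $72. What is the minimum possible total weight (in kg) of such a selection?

Subsets with value ≥ 72, sorted by total weight:
- grapes+apricots: weight 22, value 89
- grapes+peaches: weight 24, value 77
- grapes+pears+apricots: weight 27, value 100
Minimum weight: 22 kg.

22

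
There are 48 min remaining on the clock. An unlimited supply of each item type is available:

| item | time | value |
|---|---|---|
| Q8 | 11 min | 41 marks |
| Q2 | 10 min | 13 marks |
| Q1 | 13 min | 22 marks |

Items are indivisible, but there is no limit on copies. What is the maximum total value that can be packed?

Best value-per-unit is Q8 at 41/11, and filling with it alone uses time 4×11=44. No mix of the others beats 4×41 = 164.

164 marks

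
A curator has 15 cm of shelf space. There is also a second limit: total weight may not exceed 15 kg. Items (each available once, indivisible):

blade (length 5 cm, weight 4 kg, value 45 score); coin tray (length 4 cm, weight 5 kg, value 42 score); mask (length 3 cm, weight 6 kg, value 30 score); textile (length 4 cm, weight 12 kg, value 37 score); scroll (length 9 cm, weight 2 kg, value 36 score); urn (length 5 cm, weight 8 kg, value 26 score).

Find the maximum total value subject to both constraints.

117 score

Feasible sets respecting both limits:
- blade+coin tray+mask: length 12, weight 15, value 117
- blade+coin tray: length 9, weight 9, value 87
- blade+scroll: length 14, weight 6, value 81
Best: 117 score.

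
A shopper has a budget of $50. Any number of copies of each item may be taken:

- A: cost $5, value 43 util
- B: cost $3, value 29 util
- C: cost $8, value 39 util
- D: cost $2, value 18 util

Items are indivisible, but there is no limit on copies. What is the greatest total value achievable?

482 util

Best value-per-unit is B at 29/3; filling with it alone gives 16×29 = 464.
Optimal mix: 16×B + 1×D → cost 50, value 482.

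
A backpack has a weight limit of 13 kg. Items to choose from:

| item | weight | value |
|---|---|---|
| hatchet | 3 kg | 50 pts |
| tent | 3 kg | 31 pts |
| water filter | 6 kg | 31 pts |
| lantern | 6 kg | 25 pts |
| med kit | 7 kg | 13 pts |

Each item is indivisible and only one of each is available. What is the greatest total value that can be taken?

This is a 0/1 knapsack; check combinations near the capacity.
- hatchet+tent+water filter: weight 3+3+6=12, value 50+31+31=112
- hatchet+tent+lantern: weight 3+3+6=12, value 50+31+25=106
- hatchet+tent+med kit: weight 3+3+7=13, value 50+31+13=94
Best: 112 pts.

112 pts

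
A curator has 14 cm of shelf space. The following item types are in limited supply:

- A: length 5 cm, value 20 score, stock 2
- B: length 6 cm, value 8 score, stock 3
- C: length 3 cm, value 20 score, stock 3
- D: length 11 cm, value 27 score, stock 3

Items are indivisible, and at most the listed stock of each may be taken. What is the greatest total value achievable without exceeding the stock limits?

80 score

Best selections within length 14 and stock limits:
- 1×A + 3×C: length 14, value 80
- 3×C: length 9, value 60
- 1×A + 2×C: length 11, value 60
Best: 80 score.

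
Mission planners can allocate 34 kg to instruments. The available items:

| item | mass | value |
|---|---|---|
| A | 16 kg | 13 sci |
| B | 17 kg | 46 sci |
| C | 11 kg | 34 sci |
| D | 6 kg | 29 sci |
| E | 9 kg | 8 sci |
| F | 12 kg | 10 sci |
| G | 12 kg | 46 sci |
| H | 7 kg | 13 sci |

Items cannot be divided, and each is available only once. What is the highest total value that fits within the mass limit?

Check high-value combinations within 34 kg:
- C+D+G: mass 11+6+12=29, value 34+29+46=109
- B+C+D: mass 17+11+6=34, value 46+34+29=109
- D+E+G+H: mass 6+9+12+7=34, value 29+8+46+13=96
Best: 109 sci.

109 sci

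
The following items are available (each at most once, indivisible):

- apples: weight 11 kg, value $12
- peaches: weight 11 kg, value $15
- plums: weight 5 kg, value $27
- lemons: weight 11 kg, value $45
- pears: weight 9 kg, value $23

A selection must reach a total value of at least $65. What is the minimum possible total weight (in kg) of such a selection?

Subsets with value ≥ 65, sorted by total weight:
- plums+lemons: weight 16, value 72
- lemons+pears: weight 20, value 68
- plums+lemons+pears: weight 25, value 95
- peaches+plums+pears: weight 25, value 65
Minimum weight: 16 kg.

16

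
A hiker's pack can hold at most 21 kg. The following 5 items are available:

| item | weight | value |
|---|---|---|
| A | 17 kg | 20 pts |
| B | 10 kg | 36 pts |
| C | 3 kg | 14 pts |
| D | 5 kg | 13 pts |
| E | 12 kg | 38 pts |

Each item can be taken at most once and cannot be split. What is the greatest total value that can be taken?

Check high-value combinations within 21 kg:
- C+D+E: weight 3+5+12=20, value 14+13+38=65
- B+C+D: weight 10+3+5=18, value 36+14+13=63
- C+E: weight 3+12=15, value 14+38=52
Best: 65 pts.

65 pts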